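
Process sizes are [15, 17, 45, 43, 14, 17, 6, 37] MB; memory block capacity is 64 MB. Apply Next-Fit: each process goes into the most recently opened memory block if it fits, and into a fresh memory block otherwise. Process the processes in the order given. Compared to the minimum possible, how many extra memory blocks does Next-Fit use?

Next-Fit: [15,17] [45] [43,14] [17,6,37] → 4 memory blocks.
Total size 194 MB; any packing needs at least ⌈194/64⌉ = 4 memory blocks.
So 4 is already optimal.

0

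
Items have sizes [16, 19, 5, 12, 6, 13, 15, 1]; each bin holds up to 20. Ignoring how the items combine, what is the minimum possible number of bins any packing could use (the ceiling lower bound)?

Total size = 16 + 19 + 5 + 12 + 6 + 13 + 15 + 1 = 87.
⌈87 / 20⌉ = 5.

5 bins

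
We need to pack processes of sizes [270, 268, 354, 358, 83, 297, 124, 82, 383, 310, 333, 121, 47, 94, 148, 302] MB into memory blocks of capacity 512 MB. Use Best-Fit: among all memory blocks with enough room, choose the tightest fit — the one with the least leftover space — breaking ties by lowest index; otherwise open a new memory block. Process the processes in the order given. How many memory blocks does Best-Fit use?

9 memory blocks

270 MB → memory block 1 (remaining 242 MB)
268 MB → memory block 2 (remaining 244 MB)
354 MB → memory block 3 (remaining 158 MB)
358 MB → memory block 4 (remaining 154 MB)
83 MB → memory block 4 (remaining 71 MB)
297 MB → memory block 5 (remaining 215 MB)
124 MB → memory block 3 (remaining 34 MB)
82 MB → memory block 5 (remaining 133 MB)
383 MB → memory block 6 (remaining 129 MB)
310 MB → memory block 7 (remaining 202 MB)
333 MB → memory block 8 (remaining 179 MB)
121 MB → memory block 6 (remaining 8 MB)
47 MB → memory block 4 (remaining 24 MB)
94 MB → memory block 5 (remaining 39 MB)
148 MB → memory block 8 (remaining 31 MB)
302 MB → memory block 9 (remaining 210 MB)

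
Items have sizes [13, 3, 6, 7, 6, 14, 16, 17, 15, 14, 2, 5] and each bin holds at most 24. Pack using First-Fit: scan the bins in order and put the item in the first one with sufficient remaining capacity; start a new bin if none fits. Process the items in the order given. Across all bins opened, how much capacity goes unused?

50

13 → bin 1 (remaining 11)
3 → bin 1 (remaining 8)
6 → bin 1 (remaining 2)
7 → bin 2 (remaining 17)
6 → bin 2 (remaining 11)
14 → bin 3 (remaining 10)
16 → bin 4 (remaining 8)
17 → bin 5 (remaining 7)
15 → bin 6 (remaining 9)
14 → bin 7 (remaining 10)
2 → bin 1 (remaining 0)
5 → bin 2 (remaining 6)
7 bins × 24 = 168; used 118; unused 50.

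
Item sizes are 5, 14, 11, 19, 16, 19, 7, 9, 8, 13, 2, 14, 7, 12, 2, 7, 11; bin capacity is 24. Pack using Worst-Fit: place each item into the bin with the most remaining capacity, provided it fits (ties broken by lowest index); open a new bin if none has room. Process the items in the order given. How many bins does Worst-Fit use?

bin 1: place 5, 19 left
bin 1: place 14, 5 left
bin 2: place 11, 13 left
bin 3: place 19, 5 left
bin 4: place 16, 8 left
bin 5: place 19, 5 left
bin 2: place 7, 6 left
bin 6: place 9, 15 left
bin 6: place 8, 7 left
bin 7: place 13, 11 left
bin 7: place 2, 9 left
bin 8: place 14, 10 left
bin 8: place 7, 3 left
bin 9: place 12, 12 left
bin 9: place 2, 10 left
bin 9: place 7, 3 left
bin 10: place 11, 13 left

10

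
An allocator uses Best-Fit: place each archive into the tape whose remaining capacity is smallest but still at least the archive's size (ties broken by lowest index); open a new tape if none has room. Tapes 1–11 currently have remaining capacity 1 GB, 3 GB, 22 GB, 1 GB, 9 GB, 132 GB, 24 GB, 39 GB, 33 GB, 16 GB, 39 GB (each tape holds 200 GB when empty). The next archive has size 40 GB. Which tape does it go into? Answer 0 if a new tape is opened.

Tapes with room: tape 6 (132 GB).
Tightest fit is tape 6 with 132 GB free.

6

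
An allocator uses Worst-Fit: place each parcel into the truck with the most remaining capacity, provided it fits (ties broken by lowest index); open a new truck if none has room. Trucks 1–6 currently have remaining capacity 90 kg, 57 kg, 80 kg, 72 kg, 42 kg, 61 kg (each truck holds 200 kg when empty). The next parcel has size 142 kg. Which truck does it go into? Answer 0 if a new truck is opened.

No truck has ≥ 142 kg free, so a new truck is opened.

0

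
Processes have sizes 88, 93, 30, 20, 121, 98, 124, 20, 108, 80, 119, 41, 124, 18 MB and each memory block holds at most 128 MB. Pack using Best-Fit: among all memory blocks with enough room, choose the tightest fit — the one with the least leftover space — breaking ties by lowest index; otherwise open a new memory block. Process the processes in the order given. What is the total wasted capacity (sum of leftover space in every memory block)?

88 MB → memory block 1 (remaining 40 MB)
93 MB → memory block 2 (remaining 35 MB)
30 MB → memory block 2 (remaining 5 MB)
20 MB → memory block 1 (remaining 20 MB)
121 MB → memory block 3 (remaining 7 MB)
98 MB → memory block 4 (remaining 30 MB)
124 MB → memory block 5 (remaining 4 MB)
20 MB → memory block 1 (remaining 0 MB)
108 MB → memory block 6 (remaining 20 MB)
80 MB → memory block 7 (remaining 48 MB)
119 MB → memory block 8 (remaining 9 MB)
41 MB → memory block 7 (remaining 7 MB)
124 MB → memory block 9 (remaining 4 MB)
18 MB → memory block 6 (remaining 2 MB)
9 memory blocks × 128 MB = 1152 MB; used 1084 MB; unused 68 MB.

68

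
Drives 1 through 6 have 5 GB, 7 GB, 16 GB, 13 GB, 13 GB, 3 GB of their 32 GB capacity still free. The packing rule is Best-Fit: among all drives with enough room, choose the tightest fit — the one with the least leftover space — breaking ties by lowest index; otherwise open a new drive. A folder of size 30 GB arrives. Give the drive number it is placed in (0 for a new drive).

No drive has ≥ 30 GB free, so a new drive is opened.

0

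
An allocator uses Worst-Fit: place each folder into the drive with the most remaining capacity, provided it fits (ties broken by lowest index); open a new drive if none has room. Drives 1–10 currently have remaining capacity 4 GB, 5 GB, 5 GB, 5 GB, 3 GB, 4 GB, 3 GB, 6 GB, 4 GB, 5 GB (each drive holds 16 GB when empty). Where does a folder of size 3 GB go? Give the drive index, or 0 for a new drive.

8

Drives with room: drive 1 (4 GB), drive 2 (5 GB), drive 3 (5 GB), drive 4 (5 GB), drive 5 (3 GB), drive 6 (4 GB), drive 7 (3 GB), drive 8 (6 GB), drive 9 (4 GB), drive 10 (5 GB).
Most room is drive 8 with 6 GB free.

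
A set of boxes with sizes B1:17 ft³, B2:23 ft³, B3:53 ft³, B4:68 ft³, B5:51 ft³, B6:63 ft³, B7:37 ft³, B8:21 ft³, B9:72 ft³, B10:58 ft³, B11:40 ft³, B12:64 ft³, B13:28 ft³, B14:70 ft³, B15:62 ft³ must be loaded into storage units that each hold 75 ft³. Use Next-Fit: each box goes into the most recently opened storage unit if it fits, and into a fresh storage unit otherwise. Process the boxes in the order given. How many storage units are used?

13

Put B1 (17 ft³) in storage unit 1; 58 ft³ remain.
Put B2 (23 ft³) in storage unit 1; 35 ft³ remain.
Put B3 (53 ft³) in storage unit 2; 22 ft³ remain.
Put B4 (68 ft³) in storage unit 3; 7 ft³ remain.
Put B5 (51 ft³) in storage unit 4; 24 ft³ remain.
Put B6 (63 ft³) in storage unit 5; 12 ft³ remain.
Put B7 (37 ft³) in storage unit 6; 38 ft³ remain.
Put B8 (21 ft³) in storage unit 6; 17 ft³ remain.
Put B9 (72 ft³) in storage unit 7; 3 ft³ remain.
Put B10 (58 ft³) in storage unit 8; 17 ft³ remain.
Put B11 (40 ft³) in storage unit 9; 35 ft³ remain.
Put B12 (64 ft³) in storage unit 10; 11 ft³ remain.
Put B13 (28 ft³) in storage unit 11; 47 ft³ remain.
Put B14 (70 ft³) in storage unit 12; 5 ft³ remain.
Put B15 (62 ft³) in storage unit 13; 13 ft³ remain.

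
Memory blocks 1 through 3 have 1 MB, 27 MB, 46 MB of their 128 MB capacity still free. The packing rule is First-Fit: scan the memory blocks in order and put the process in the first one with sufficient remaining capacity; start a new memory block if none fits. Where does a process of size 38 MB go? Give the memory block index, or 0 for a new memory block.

Memory blocks with room: memory block 3 (46 MB).
The first with room is memory block 3.

3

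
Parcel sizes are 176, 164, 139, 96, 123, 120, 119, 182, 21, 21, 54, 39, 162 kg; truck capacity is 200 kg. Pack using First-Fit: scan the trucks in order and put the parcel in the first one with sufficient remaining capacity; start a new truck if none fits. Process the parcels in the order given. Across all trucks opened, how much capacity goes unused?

384

Put 176 kg in truck 1; 24 kg remain.
Put 164 kg in truck 2; 36 kg remain.
Put 139 kg in truck 3; 61 kg remain.
Put 96 kg in truck 4; 104 kg remain.
Put 123 kg in truck 5; 77 kg remain.
Put 120 kg in truck 6; 80 kg remain.
Put 119 kg in truck 7; 81 kg remain.
Put 182 kg in truck 8; 18 kg remain.
Put 21 kg in truck 1; 3 kg remain.
Put 21 kg in truck 2; 15 kg remain.
Put 54 kg in truck 3; 7 kg remain.
Put 39 kg in truck 4; 65 kg remain.
Put 162 kg in truck 9; 38 kg remain.
9 trucks × 200 kg = 1800 kg; used 1416 kg; unused 384 kg.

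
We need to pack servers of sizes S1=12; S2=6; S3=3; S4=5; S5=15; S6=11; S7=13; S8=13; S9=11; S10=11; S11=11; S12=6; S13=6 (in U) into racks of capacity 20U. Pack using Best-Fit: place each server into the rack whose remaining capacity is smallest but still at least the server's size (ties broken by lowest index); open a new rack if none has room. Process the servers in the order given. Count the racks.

8 racks

S1 (12U) → rack 1 (remaining 8U)
S2 (6U) → rack 1 (remaining 2U)
S3 (3U) → rack 2 (remaining 17U)
S4 (5U) → rack 2 (remaining 12U)
S5 (15U) → rack 3 (remaining 5U)
S6 (11U) → rack 2 (remaining 1U)
S7 (13U) → rack 4 (remaining 7U)
S8 (13U) → rack 5 (remaining 7U)
S9 (11U) → rack 6 (remaining 9U)
S10 (11U) → rack 7 (remaining 9U)
S11 (11U) → rack 8 (remaining 9U)
S12 (6U) → rack 4 (remaining 1U)
S13 (6U) → rack 5 (remaining 1U)
Final racks: [12,6] [3,5,11] [15] [13,6] [13,6] [11] [11] [11].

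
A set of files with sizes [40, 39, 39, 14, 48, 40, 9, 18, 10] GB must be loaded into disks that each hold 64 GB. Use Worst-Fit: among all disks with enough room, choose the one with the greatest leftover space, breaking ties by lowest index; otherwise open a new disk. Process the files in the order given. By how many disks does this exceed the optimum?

0

Worst-Fit: [40,18] [39,14] [39,9] [48] [40,10] → 5 disks.
Total size 257 GB; any packing needs at least ⌈257/64⌉ = 5 disks.
So 5 is already optimal.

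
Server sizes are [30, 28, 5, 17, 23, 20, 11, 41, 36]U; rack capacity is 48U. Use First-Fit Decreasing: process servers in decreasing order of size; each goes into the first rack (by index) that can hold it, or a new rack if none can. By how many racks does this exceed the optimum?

0

First-Fit Decreasing: [41,5] [36,11] [30,17] [28,20] [23] → 5 racks.
Total size 211U; any packing needs at least ⌈211/48⌉ = 5 racks.
So 5 is already optimal.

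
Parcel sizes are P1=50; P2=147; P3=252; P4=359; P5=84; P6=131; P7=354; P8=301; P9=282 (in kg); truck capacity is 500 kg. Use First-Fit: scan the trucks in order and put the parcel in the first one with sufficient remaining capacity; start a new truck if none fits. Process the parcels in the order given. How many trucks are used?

truck 1: place P1 (50 kg), 450 kg left
truck 1: place P2 (147 kg), 303 kg left
truck 1: place P3 (252 kg), 51 kg left
truck 2: place P4 (359 kg), 141 kg left
truck 2: place P5 (84 kg), 57 kg left
truck 3: place P6 (131 kg), 369 kg left
truck 3: place P7 (354 kg), 15 kg left
truck 4: place P8 (301 kg), 199 kg left
truck 5: place P9 (282 kg), 218 kg left
Final trucks: [50,147,252] [359,84] [131,354] [301] [282].

5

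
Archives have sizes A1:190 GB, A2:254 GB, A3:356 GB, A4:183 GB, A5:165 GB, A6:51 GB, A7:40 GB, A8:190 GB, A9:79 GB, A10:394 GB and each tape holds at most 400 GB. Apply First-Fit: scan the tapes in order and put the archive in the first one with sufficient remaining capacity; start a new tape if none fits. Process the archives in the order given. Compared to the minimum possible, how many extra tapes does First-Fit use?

First-Fit: [190,183] [254,51,40] [356] [165,190] [79] [394] → 6 tapes.
Total size 1902 GB; any packing needs at least ⌈1902/400⌉ = 5 tapes.
An optimal packing achieves that bound: [394] [356,40] [254,79,51] [190,190] [183,165] → 5 tapes.
Excess: 6 − 5 = 1.

1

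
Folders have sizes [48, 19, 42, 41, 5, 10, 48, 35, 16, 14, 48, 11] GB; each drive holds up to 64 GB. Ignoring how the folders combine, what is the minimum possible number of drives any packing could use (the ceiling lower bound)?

6

Total size = 48 + 19 + 42 + 41 + 5 + 10 + 48 + 35 + 16 + 14 + 48 + 11 = 337 GB.
⌈337 / 64⌉ = 6.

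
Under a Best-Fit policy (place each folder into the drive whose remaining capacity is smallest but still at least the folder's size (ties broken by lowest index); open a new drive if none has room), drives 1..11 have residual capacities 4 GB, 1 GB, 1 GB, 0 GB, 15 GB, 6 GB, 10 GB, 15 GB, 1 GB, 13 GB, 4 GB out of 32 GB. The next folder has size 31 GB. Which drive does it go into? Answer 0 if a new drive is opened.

0

No drive has ≥ 31 GB free, so a new drive is opened.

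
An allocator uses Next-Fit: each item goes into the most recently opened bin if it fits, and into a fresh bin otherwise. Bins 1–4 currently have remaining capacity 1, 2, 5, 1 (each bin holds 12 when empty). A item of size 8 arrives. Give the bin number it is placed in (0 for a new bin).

0

Next-Fit only looks at bin 4, which has 1 free.
8 does not fit, so a new bin is opened.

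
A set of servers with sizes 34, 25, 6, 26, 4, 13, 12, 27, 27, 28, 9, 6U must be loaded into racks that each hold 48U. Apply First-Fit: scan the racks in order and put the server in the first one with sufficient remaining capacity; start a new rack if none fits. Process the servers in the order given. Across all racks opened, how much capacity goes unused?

71

Put 34U in rack 1; 14U remain.
Put 25U in rack 2; 23U remain.
Put 6U in rack 1; 8U remain.
Put 26U in rack 3; 22U remain.
Put 4U in rack 1; 4U remain.
Put 13U in rack 2; 10U remain.
Put 12U in rack 3; 10U remain.
Put 27U in rack 4; 21U remain.
Put 27U in rack 5; 21U remain.
Put 28U in rack 6; 20U remain.
Put 9U in rack 2; 1U remain.
Put 6U in rack 3; 4U remain.
6 racks × 48U = 288U; used 217U; unused 71U.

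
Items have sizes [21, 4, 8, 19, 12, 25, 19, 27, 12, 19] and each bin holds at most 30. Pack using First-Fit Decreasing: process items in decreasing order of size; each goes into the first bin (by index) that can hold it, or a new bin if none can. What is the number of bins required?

7

Sorted descending: 27, 25, 21, 19, 19, 19, 12, 12, 8, 4.
bin 1: place 27, 3 left
bin 2: place 25, 5 left
bin 3: place 21, 9 left
bin 4: place 19, 11 left
bin 5: place 19, 11 left
bin 6: place 19, 11 left
bin 7: place 12, 18 left
bin 7: place 12, 6 left
bin 3: place 8, 1 left
bin 2: place 4, 1 left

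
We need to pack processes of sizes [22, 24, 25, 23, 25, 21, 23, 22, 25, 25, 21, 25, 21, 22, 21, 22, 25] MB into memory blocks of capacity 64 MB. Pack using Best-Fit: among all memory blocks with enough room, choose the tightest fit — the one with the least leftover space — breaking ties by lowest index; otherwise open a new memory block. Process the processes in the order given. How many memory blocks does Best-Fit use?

8

22 MB → memory block 1 (remaining 42 MB)
24 MB → memory block 1 (remaining 18 MB)
25 MB → memory block 2 (remaining 39 MB)
23 MB → memory block 2 (remaining 16 MB)
25 MB → memory block 3 (remaining 39 MB)
21 MB → memory block 3 (remaining 18 MB)
23 MB → memory block 4 (remaining 41 MB)
22 MB → memory block 4 (remaining 19 MB)
25 MB → memory block 5 (remaining 39 MB)
25 MB → memory block 5 (remaining 14 MB)
21 MB → memory block 6 (remaining 43 MB)
25 MB → memory block 6 (remaining 18 MB)
21 MB → memory block 7 (remaining 43 MB)
22 MB → memory block 7 (remaining 21 MB)
21 MB → memory block 7 (remaining 0 MB)
22 MB → memory block 8 (remaining 42 MB)
25 MB → memory block 8 (remaining 17 MB)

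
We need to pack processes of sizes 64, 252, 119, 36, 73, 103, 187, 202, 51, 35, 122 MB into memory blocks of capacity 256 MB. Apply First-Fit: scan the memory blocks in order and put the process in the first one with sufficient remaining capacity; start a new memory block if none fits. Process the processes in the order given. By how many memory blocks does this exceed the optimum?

1

First-Fit: [64,119,36,35] [252] [73,103,51] [187] [202] [122] → 6 memory blocks.
Total size 1244 MB; any packing needs at least ⌈1244/256⌉ = 5 memory blocks.
An optimal packing achieves that bound: [252] [202,51] [187,64] [122,119] [103,73,36,35] → 5 memory blocks.
Excess: 6 − 5 = 1.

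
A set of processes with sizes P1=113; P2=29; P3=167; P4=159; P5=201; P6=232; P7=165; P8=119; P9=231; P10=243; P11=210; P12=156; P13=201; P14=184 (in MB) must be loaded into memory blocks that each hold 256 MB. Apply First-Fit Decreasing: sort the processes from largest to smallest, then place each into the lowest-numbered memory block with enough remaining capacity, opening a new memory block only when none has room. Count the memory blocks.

12

Sorted descending: 243, 232, 231, 210, 201, 201, 184, 167, 165, 159, 156, 119, 113, 29.
Put 243 MB in memory block 1; 13 MB remain.
Put 232 MB in memory block 2; 24 MB remain.
Put 231 MB in memory block 3; 25 MB remain.
Put 210 MB in memory block 4; 46 MB remain.
Put 201 MB in memory block 5; 55 MB remain.
Put 201 MB in memory block 6; 55 MB remain.
Put 184 MB in memory block 7; 72 MB remain.
Put 167 MB in memory block 8; 89 MB remain.
Put 165 MB in memory block 9; 91 MB remain.
Put 159 MB in memory block 10; 97 MB remain.
Put 156 MB in memory block 11; 100 MB remain.
Put 119 MB in memory block 12; 137 MB remain.
Put 113 MB in memory block 12; 24 MB remain.
Put 29 MB in memory block 4; 17 MB remain.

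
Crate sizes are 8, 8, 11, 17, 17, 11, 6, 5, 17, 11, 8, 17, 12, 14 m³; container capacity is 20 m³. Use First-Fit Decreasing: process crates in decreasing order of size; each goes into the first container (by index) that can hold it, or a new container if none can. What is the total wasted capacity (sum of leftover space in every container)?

Sorted descending: 17, 17, 17, 17, 14, 12, 11, 11, 11, 8, 8, 8, 6, 5.
Put 17 m³ in container 1; 3 m³ remain.
Put 17 m³ in container 2; 3 m³ remain.
Put 17 m³ in container 3; 3 m³ remain.
Put 17 m³ in container 4; 3 m³ remain.
Put 14 m³ in container 5; 6 m³ remain.
Put 12 m³ in container 6; 8 m³ remain.
Put 11 m³ in container 7; 9 m³ remain.
Put 11 m³ in container 8; 9 m³ remain.
Put 11 m³ in container 9; 9 m³ remain.
Put 8 m³ in container 6; 0 m³ remain.
Put 8 m³ in container 7; 1 m³ remain.
Put 8 m³ in container 8; 1 m³ remain.
Put 6 m³ in container 5; 0 m³ remain.
Put 5 m³ in container 9; 4 m³ remain.
9 containers × 20 m³ = 180 m³; used 162 m³; unused 18 m³.

18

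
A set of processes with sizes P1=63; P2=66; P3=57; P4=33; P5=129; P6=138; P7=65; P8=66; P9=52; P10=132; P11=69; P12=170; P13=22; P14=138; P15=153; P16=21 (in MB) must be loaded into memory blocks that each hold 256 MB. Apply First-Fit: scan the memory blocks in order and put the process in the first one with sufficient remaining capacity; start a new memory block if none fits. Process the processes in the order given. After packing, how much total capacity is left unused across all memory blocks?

P1 (63 MB) → memory block 1 (remaining 193 MB)
P2 (66 MB) → memory block 1 (remaining 127 MB)
P3 (57 MB) → memory block 1 (remaining 70 MB)
P4 (33 MB) → memory block 1 (remaining 37 MB)
P5 (129 MB) → memory block 2 (remaining 127 MB)
P6 (138 MB) → memory block 3 (remaining 118 MB)
P7 (65 MB) → memory block 2 (remaining 62 MB)
P8 (66 MB) → memory block 3 (remaining 52 MB)
P9 (52 MB) → memory block 2 (remaining 10 MB)
P10 (132 MB) → memory block 4 (remaining 124 MB)
P11 (69 MB) → memory block 4 (remaining 55 MB)
P12 (170 MB) → memory block 5 (remaining 86 MB)
P13 (22 MB) → memory block 1 (remaining 15 MB)
P14 (138 MB) → memory block 6 (remaining 118 MB)
P15 (153 MB) → memory block 7 (remaining 103 MB)
P16 (21 MB) → memory block 3 (remaining 31 MB)
7 memory blocks × 256 MB = 1792 MB; used 1374 MB; unused 418 MB.

418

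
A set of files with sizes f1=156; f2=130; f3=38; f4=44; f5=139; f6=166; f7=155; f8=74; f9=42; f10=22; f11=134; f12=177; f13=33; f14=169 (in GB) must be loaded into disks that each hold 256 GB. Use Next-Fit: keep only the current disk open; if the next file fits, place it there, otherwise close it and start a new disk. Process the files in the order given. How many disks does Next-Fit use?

8

disk 1: place f1 (156 GB), 100 GB left
disk 2: place f2 (130 GB), 126 GB left
disk 2: place f3 (38 GB), 88 GB left
disk 2: place f4 (44 GB), 44 GB left
disk 3: place f5 (139 GB), 117 GB left
disk 4: place f6 (166 GB), 90 GB left
disk 5: place f7 (155 GB), 101 GB left
disk 5: place f8 (74 GB), 27 GB left
disk 6: place f9 (42 GB), 214 GB left
disk 6: place f10 (22 GB), 192 GB left
disk 6: place f11 (134 GB), 58 GB left
disk 7: place f12 (177 GB), 79 GB left
disk 7: place f13 (33 GB), 46 GB left
disk 8: place f14 (169 GB), 87 GB left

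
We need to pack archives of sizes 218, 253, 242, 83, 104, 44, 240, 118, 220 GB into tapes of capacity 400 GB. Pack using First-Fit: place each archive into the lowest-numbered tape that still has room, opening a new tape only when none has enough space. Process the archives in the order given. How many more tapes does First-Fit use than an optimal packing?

0

First-Fit: [218,83,44] [253,104] [242,118] [240] [220] → 5 tapes.
5 archives exceed 200 GB (half the capacity), and no two of those can share a tape, so at least 5 tapes are needed.
So 5 is already optimal.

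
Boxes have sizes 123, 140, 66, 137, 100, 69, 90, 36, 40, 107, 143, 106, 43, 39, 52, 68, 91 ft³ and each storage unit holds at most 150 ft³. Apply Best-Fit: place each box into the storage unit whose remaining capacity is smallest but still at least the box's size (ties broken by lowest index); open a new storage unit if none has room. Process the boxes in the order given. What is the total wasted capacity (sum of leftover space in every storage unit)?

200

storage unit 1: place 123 ft³, 27 ft³ left
storage unit 2: place 140 ft³, 10 ft³ left
storage unit 3: place 66 ft³, 84 ft³ left
storage unit 4: place 137 ft³, 13 ft³ left
storage unit 5: place 100 ft³, 50 ft³ left
storage unit 3: place 69 ft³, 15 ft³ left
storage unit 6: place 90 ft³, 60 ft³ left
storage unit 5: place 36 ft³, 14 ft³ left
storage unit 6: place 40 ft³, 20 ft³ left
storage unit 7: place 107 ft³, 43 ft³ left
storage unit 8: place 143 ft³, 7 ft³ left
storage unit 9: place 106 ft³, 44 ft³ left
storage unit 7: place 43 ft³, 0 ft³ left
storage unit 9: place 39 ft³, 5 ft³ left
storage unit 10: place 52 ft³, 98 ft³ left
storage unit 10: place 68 ft³, 30 ft³ left
storage unit 11: place 91 ft³, 59 ft³ left
11 storage units × 150 ft³ = 1650 ft³; used 1450 ft³; unused 200 ft³.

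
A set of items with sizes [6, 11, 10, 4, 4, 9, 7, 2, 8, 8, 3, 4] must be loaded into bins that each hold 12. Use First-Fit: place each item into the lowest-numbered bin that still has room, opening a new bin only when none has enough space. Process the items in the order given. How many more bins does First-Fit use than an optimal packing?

0

First-Fit: [6,4,2] [11] [10] [4,7] [9,3] [8,4] [8] → 7 bins.
Total size 76; any packing needs at least ⌈76/12⌉ = 7 bins.
So 7 is already optimal.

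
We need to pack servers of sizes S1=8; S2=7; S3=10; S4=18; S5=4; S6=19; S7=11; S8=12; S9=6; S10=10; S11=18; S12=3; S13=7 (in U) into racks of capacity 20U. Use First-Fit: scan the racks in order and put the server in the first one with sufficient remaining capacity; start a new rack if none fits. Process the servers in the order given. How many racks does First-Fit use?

Put S1 (8U) in rack 1; 12U remain.
Put S2 (7U) in rack 1; 5U remain.
Put S3 (10U) in rack 2; 10U remain.
Put S4 (18U) in rack 3; 2U remain.
Put S5 (4U) in rack 1; 1U remain.
Put S6 (19U) in rack 4; 1U remain.
Put S7 (11U) in rack 5; 9U remain.
Put S8 (12U) in rack 6; 8U remain.
Put S9 (6U) in rack 2; 4U remain.
Put S10 (10U) in rack 7; 10U remain.
Put S11 (18U) in rack 8; 2U remain.
Put S12 (3U) in rack 2; 1U remain.
Put S13 (7U) in rack 5; 2U remain.
Final racks: [8,7,4] [10,6,3] [18] [19] [11,7] [12] [10] [18].

8 racks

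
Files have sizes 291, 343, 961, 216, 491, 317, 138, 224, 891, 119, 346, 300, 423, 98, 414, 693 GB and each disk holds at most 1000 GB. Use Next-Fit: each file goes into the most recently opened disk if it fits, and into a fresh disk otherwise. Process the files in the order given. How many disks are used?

8

disk 1: place 291 GB, 709 GB left
disk 1: place 343 GB, 366 GB left
disk 2: place 961 GB, 39 GB left
disk 3: place 216 GB, 784 GB left
disk 3: place 491 GB, 293 GB left
disk 4: place 317 GB, 683 GB left
disk 4: place 138 GB, 545 GB left
disk 4: place 224 GB, 321 GB left
disk 5: place 891 GB, 109 GB left
disk 6: place 119 GB, 881 GB left
disk 6: place 346 GB, 535 GB left
disk 6: place 300 GB, 235 GB left
disk 7: place 423 GB, 577 GB left
disk 7: place 98 GB, 479 GB left
disk 7: place 414 GB, 65 GB left
disk 8: place 693 GB, 307 GB left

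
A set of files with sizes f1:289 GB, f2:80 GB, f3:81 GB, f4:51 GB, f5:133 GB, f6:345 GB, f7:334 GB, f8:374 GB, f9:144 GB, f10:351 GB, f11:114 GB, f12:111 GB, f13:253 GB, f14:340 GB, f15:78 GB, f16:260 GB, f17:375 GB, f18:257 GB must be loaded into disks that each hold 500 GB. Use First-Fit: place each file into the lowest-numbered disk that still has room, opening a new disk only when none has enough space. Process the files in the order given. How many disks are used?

11 disks

f1 (289 GB) → disk 1 (remaining 211 GB)
f2 (80 GB) → disk 1 (remaining 131 GB)
f3 (81 GB) → disk 1 (remaining 50 GB)
f4 (51 GB) → disk 2 (remaining 449 GB)
f5 (133 GB) → disk 2 (remaining 316 GB)
f6 (345 GB) → disk 3 (remaining 155 GB)
f7 (334 GB) → disk 4 (remaining 166 GB)
f8 (374 GB) → disk 5 (remaining 126 GB)
f9 (144 GB) → disk 2 (remaining 172 GB)
f10 (351 GB) → disk 6 (remaining 149 GB)
f11 (114 GB) → disk 2 (remaining 58 GB)
f12 (111 GB) → disk 3 (remaining 44 GB)
f13 (253 GB) → disk 7 (remaining 247 GB)
f14 (340 GB) → disk 8 (remaining 160 GB)
f15 (78 GB) → disk 4 (remaining 88 GB)
f16 (260 GB) → disk 9 (remaining 240 GB)
f17 (375 GB) → disk 10 (remaining 125 GB)
f18 (257 GB) → disk 11 (remaining 243 GB)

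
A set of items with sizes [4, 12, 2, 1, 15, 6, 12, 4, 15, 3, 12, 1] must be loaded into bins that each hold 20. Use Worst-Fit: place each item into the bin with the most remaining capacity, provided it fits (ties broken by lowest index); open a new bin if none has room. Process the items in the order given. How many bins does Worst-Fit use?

Put 4 in bin 1; 16 remain.
Put 12 in bin 1; 4 remain.
Put 2 in bin 1; 2 remain.
Put 1 in bin 1; 1 remain.
Put 15 in bin 2; 5 remain.
Put 6 in bin 3; 14 remain.
Put 12 in bin 3; 2 remain.
Put 4 in bin 2; 1 remain.
Put 15 in bin 4; 5 remain.
Put 3 in bin 4; 2 remain.
Put 12 in bin 5; 8 remain.
Put 1 in bin 5; 7 remain.
Final bins: [4,12,2,1] [15,4] [6,12] [15,3] [12,1].

5 bins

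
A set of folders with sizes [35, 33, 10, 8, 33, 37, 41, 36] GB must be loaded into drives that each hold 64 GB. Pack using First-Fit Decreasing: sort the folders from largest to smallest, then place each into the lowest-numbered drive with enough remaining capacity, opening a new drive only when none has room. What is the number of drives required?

Sorted descending: 41, 37, 36, 35, 33, 33, 10, 8.
drive 1: place 41 GB, 23 GB left
drive 2: place 37 GB, 27 GB left
drive 3: place 36 GB, 28 GB left
drive 4: place 35 GB, 29 GB left
drive 5: place 33 GB, 31 GB left
drive 6: place 33 GB, 31 GB left
drive 1: place 10 GB, 13 GB left
drive 1: place 8 GB, 5 GB left

6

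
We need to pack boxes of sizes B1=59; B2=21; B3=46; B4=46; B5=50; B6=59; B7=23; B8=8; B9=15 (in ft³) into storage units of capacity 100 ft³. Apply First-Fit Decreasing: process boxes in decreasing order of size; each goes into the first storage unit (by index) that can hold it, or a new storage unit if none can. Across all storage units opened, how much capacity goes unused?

73

Sorted descending: 59, 59, 50, 46, 46, 23, 21, 15, 8.
storage unit 1: place 59 ft³, 41 ft³ left
storage unit 2: place 59 ft³, 41 ft³ left
storage unit 3: place 50 ft³, 50 ft³ left
storage unit 3: place 46 ft³, 4 ft³ left
storage unit 4: place 46 ft³, 54 ft³ left
storage unit 1: place 23 ft³, 18 ft³ left
storage unit 2: place 21 ft³, 20 ft³ left
storage unit 1: place 15 ft³, 3 ft³ left
storage unit 2: place 8 ft³, 12 ft³ left
4 storage units × 100 ft³ = 400 ft³; used 327 ft³; unused 73 ft³.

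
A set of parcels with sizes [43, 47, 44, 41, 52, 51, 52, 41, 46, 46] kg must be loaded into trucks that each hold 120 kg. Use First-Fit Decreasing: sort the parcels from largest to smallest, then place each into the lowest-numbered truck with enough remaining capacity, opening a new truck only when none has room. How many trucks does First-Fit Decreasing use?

Sorted descending: 52, 52, 51, 47, 46, 46, 44, 43, 41, 41.
Put 52 kg in truck 1; 68 kg remain.
Put 52 kg in truck 1; 16 kg remain.
Put 51 kg in truck 2; 69 kg remain.
Put 47 kg in truck 2; 22 kg remain.
Put 46 kg in truck 3; 74 kg remain.
Put 46 kg in truck 3; 28 kg remain.
Put 44 kg in truck 4; 76 kg remain.
Put 43 kg in truck 4; 33 kg remain.
Put 41 kg in truck 5; 79 kg remain.
Put 41 kg in truck 5; 38 kg remain.
Final trucks: [52,52] [51,47] [46,46] [44,43] [41,41].

5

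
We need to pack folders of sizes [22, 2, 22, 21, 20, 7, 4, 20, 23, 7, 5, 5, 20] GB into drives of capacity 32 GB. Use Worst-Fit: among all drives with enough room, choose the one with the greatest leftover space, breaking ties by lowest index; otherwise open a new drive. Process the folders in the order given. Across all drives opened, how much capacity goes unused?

46

Put 22 GB in drive 1; 10 GB remain.
Put 2 GB in drive 1; 8 GB remain.
Put 22 GB in drive 2; 10 GB remain.
Put 21 GB in drive 3; 11 GB remain.
Put 20 GB in drive 4; 12 GB remain.
Put 7 GB in drive 4; 5 GB remain.
Put 4 GB in drive 3; 7 GB remain.
Put 20 GB in drive 5; 12 GB remain.
Put 23 GB in drive 6; 9 GB remain.
Put 7 GB in drive 5; 5 GB remain.
Put 5 GB in drive 2; 5 GB remain.
Put 5 GB in drive 6; 4 GB remain.
Put 20 GB in drive 7; 12 GB remain.
7 drives × 32 GB = 224 GB; used 178 GB; unused 46 GB.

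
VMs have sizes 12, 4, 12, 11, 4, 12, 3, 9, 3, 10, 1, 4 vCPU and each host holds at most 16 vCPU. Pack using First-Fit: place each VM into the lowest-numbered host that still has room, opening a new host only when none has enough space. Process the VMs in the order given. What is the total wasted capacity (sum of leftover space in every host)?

11

Put 12 vCPU in host 1; 4 vCPU remain.
Put 4 vCPU in host 1; 0 vCPU remain.
Put 12 vCPU in host 2; 4 vCPU remain.
Put 11 vCPU in host 3; 5 vCPU remain.
Put 4 vCPU in host 2; 0 vCPU remain.
Put 12 vCPU in host 4; 4 vCPU remain.
Put 3 vCPU in host 3; 2 vCPU remain.
Put 9 vCPU in host 5; 7 vCPU remain.
Put 3 vCPU in host 4; 1 vCPU remain.
Put 10 vCPU in host 6; 6 vCPU remain.
Put 1 vCPU in host 3; 1 vCPU remain.
Put 4 vCPU in host 5; 3 vCPU remain.
6 hosts × 16 vCPU = 96 vCPU; used 85 vCPU; unused 11 vCPU.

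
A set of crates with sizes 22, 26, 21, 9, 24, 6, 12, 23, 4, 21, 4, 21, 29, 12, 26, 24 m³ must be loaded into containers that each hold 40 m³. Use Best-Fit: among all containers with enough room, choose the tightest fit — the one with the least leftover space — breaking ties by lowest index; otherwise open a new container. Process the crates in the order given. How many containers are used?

Put 22 m³ in container 1; 18 m³ remain.
Put 26 m³ in container 2; 14 m³ remain.
Put 21 m³ in container 3; 19 m³ remain.
Put 9 m³ in container 2; 5 m³ remain.
Put 24 m³ in container 4; 16 m³ remain.
Put 6 m³ in container 4; 10 m³ remain.
Put 12 m³ in container 1; 6 m³ remain.
Put 23 m³ in container 5; 17 m³ remain.
Put 4 m³ in container 2; 1 m³ remain.
Put 21 m³ in container 6; 19 m³ remain.
Put 4 m³ in container 1; 2 m³ remain.
Put 21 m³ in container 7; 19 m³ remain.
Put 29 m³ in container 8; 11 m³ remain.
Put 12 m³ in container 5; 5 m³ remain.
Put 26 m³ in container 9; 14 m³ remain.
Put 24 m³ in container 10; 16 m³ remain.
Final containers: [22,12,4] [26,9,4] [21] [24,6] [23,12] [21] [21] [29] [26] [24].

10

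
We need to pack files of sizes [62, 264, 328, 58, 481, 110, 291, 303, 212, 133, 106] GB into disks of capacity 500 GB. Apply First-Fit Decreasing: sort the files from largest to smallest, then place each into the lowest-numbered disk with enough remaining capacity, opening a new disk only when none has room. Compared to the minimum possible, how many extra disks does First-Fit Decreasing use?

First-Fit Decreasing: [481] [328,133] [303,110,62] [291,106,58] [264,212] → 5 disks.
Total size 2348 GB; any packing needs at least ⌈2348/500⌉ = 5 disks.
So 5 is already optimal.

0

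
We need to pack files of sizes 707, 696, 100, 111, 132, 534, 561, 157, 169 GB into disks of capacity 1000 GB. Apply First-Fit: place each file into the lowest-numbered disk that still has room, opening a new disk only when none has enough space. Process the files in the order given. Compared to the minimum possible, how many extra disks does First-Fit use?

First-Fit: [707,100,111] [696,132,157] [534,169] [561] → 4 disks.
Total size 3167 GB; any packing needs at least ⌈3167/1000⌉ = 4 disks.
So 4 is already optimal.

0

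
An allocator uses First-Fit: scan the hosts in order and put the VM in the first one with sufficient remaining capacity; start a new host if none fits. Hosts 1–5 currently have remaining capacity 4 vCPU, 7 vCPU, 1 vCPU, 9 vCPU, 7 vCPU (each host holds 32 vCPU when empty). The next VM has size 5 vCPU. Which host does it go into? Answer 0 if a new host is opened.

Hosts with room: host 2 (7 vCPU), host 4 (9 vCPU), host 5 (7 vCPU).
The first with room is host 2.

2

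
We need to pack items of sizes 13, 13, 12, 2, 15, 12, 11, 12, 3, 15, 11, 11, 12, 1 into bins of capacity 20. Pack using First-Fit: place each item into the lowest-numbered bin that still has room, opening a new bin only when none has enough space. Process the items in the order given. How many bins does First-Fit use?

Put 13 in bin 1; 7 remain.
Put 13 in bin 2; 7 remain.
Put 12 in bin 3; 8 remain.
Put 2 in bin 1; 5 remain.
Put 15 in bin 4; 5 remain.
Put 12 in bin 5; 8 remain.
Put 11 in bin 6; 9 remain.
Put 12 in bin 7; 8 remain.
Put 3 in bin 1; 2 remain.
Put 15 in bin 8; 5 remain.
Put 11 in bin 9; 9 remain.
Put 11 in bin 10; 9 remain.
Put 12 in bin 11; 8 remain.
Put 1 in bin 1; 1 remain.
Final bins: [13,2,3,1] [13] [12] [15] [12] [11] [12] [15] [11] [11] [12].

11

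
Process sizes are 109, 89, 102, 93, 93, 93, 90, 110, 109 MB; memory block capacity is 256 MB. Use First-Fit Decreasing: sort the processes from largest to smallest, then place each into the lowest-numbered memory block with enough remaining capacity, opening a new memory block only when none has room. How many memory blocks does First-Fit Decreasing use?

5

Sorted descending: 110, 109, 109, 102, 93, 93, 93, 90, 89.
memory block 1: place 110 MB, 146 MB left
memory block 1: place 109 MB, 37 MB left
memory block 2: place 109 MB, 147 MB left
memory block 2: place 102 MB, 45 MB left
memory block 3: place 93 MB, 163 MB left
memory block 3: place 93 MB, 70 MB left
memory block 4: place 93 MB, 163 MB left
memory block 4: place 90 MB, 73 MB left
memory block 5: place 89 MB, 167 MB left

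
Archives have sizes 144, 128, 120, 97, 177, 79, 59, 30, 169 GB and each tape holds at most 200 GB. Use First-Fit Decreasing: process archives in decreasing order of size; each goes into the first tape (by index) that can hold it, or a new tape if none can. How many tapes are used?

Sorted descending: 177, 169, 144, 128, 120, 97, 79, 59, 30.
tape 1: place 177 GB, 23 GB left
tape 2: place 169 GB, 31 GB left
tape 3: place 144 GB, 56 GB left
tape 4: place 128 GB, 72 GB left
tape 5: place 120 GB, 80 GB left
tape 6: place 97 GB, 103 GB left
tape 5: place 79 GB, 1 GB left
tape 4: place 59 GB, 13 GB left
tape 2: place 30 GB, 1 GB left
Final tapes: [177] [169,30] [144] [128,59] [120,79] [97].

6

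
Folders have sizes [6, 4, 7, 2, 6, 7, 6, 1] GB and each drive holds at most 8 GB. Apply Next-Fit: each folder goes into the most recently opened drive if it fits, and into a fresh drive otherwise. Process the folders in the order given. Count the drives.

6 drives

drive 1: place 6 GB, 2 GB left
drive 2: place 4 GB, 4 GB left
drive 3: place 7 GB, 1 GB left
drive 4: place 2 GB, 6 GB left
drive 4: place 6 GB, 0 GB left
drive 5: place 7 GB, 1 GB left
drive 6: place 6 GB, 2 GB left
drive 6: place 1 GB, 1 GB left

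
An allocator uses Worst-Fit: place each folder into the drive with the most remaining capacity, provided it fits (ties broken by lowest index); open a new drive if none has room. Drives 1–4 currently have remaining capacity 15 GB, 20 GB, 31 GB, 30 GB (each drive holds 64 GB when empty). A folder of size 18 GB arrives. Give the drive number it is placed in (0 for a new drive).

Drives with room: drive 2 (20 GB), drive 3 (31 GB), drive 4 (30 GB).
Most room is drive 3 with 31 GB free.

3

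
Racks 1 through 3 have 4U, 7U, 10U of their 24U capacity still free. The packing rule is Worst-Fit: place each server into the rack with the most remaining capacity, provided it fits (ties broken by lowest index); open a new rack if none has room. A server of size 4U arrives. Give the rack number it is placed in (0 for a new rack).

3

Racks with room: rack 1 (4U), rack 2 (7U), rack 3 (10U).
Most room is rack 3 with 10U free.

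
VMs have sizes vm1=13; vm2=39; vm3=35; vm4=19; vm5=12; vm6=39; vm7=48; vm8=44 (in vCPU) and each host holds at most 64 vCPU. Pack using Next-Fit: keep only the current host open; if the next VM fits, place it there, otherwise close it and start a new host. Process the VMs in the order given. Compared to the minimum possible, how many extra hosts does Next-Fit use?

Next-Fit: [13,39] [35,19] [12,39] [48] [44] → 5 hosts.
5 VMs exceed 32 vCPU (half the capacity), and no two of those can share a host, so at least 5 hosts are needed.
So 5 is already optimal.

0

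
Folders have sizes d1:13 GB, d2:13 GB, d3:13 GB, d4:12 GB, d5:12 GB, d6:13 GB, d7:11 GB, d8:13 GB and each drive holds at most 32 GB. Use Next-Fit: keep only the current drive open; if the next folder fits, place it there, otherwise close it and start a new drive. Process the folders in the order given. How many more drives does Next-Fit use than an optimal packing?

Next-Fit: [13,13] [13,12] [12,13] [11,13] → 4 drives.
Total size 100 GB; any packing needs at least ⌈100/32⌉ = 4 drives.
So 4 is already optimal.

0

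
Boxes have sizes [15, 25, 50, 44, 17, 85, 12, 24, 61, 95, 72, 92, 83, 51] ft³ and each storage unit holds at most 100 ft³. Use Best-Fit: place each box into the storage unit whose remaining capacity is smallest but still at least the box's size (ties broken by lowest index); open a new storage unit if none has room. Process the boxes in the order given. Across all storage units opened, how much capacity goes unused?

Put 15 ft³ in storage unit 1; 85 ft³ remain.
Put 25 ft³ in storage unit 1; 60 ft³ remain.
Put 50 ft³ in storage unit 1; 10 ft³ remain.
Put 44 ft³ in storage unit 2; 56 ft³ remain.
Put 17 ft³ in storage unit 2; 39 ft³ remain.
Put 85 ft³ in storage unit 3; 15 ft³ remain.
Put 12 ft³ in storage unit 3; 3 ft³ remain.
Put 24 ft³ in storage unit 2; 15 ft³ remain.
Put 61 ft³ in storage unit 4; 39 ft³ remain.
Put 95 ft³ in storage unit 5; 5 ft³ remain.
Put 72 ft³ in storage unit 6; 28 ft³ remain.
Put 92 ft³ in storage unit 7; 8 ft³ remain.
Put 83 ft³ in storage unit 8; 17 ft³ remain.
Put 51 ft³ in storage unit 9; 49 ft³ remain.
9 storage units × 100 ft³ = 900 ft³; used 726 ft³; unused 174 ft³.

174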